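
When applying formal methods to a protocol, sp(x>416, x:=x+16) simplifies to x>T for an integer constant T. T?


Formula: sp(P, x:=E) = exists old_x. (x = E[old_x/x]) AND P[old_x/x] (old_x is the value of x before the assignment; eliminate old_x by solving x = E[old_x/x] for old_x)
Step 1: Precondition P: x>416, i.e. old_x > 416
Step 2: Assignment gives x = old_x + 16, so old_x = x - 16
Step 3: Substitute into P: x - 16 > 416
Step 4: Simplify: x > 416+16 = 432

432


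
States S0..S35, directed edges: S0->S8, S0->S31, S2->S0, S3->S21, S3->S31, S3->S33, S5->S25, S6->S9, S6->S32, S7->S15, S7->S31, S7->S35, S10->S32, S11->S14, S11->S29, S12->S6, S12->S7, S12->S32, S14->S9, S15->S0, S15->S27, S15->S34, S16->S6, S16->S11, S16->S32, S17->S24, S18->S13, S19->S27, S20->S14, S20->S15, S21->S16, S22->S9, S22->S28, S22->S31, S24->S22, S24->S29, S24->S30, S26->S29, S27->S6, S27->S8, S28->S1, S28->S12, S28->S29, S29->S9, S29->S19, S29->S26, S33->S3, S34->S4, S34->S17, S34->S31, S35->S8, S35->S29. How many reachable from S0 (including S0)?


BFS from S0:
  layer 0: {S0}
  layer 1: {S8, S31}
Reachable set: {S0, S8, S31}
Count = 3

3


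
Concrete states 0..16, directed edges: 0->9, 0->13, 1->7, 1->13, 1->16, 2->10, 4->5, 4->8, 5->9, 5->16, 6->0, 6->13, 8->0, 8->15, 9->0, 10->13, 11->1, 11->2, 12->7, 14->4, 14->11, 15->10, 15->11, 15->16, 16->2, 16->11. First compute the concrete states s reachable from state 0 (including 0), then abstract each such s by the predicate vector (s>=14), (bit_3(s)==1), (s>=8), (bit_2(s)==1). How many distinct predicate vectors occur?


BFS from 0:
Concrete reachable: {0, 9, 13}
Abstract via predicates (s>=14), (bit_3(s)==1), (s>=8), (bit_2(s)==1):
  (0,0,0,0) <- {0}
  (0,1,1,0) <- {9}
  (0,1,1,1) <- {13}
Distinct abstract states = 3

3


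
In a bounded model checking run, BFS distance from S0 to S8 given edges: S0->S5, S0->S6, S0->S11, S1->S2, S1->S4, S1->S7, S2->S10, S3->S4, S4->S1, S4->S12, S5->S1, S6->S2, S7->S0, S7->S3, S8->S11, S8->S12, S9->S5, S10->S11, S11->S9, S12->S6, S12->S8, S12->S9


BFS layer-by-layer from S0:
  dist 0: {S0}
  dist 1: {S5, S6, S11}
  dist 2: {S1, S2, S9}
  dist 3: {S4, S7, S10}
  dist 4: {S3, S12}
  dist 5: {S8}
  -> S8 reached at distance 5
Shortest path length = 5

5


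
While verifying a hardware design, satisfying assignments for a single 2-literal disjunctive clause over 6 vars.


Step 1: Total=2^6=64
Step 2: Unsat when all 2 false: 2^4=16
Step 3: Sat=64-16=48

48


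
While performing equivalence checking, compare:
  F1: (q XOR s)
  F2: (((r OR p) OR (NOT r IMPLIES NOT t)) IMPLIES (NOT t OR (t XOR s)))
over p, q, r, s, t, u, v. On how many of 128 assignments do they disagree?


F1 = (q XOR s)
F2 = (((r OR p) OR (NOT r IMPLIES NOT t)) IMPLIES (NOT t OR (t XOR s)))
Evaluate both on each of 128 rows (bits = p,q,r,s,t,u,v):
  row 0 [0000000]: F1=0 F2=1 (differ) -> 1
  row 1 [0000001]: F1=0 F2=1 (differ) -> 1
  row 2 [0000010]: F1=0 F2=1 (differ) -> 1
  row 3 [0000011]: F1=0 F2=1 (differ) -> 1
  row 4 [0000100]: F1=0 F2=1 (differ) -> 1
  (every remaining row is evaluated the same way; all 128 results are listed next)
Full result column, 8 rows per line (p,q,r,s fixed per line; t,u,v runs 000..111 left to right):
  rows 0-7 [p,q,r,s=0000]: 11111111  (ones: 8)
  rows 8-15 [p,q,r,s=0001]: 00000000  (ones: 0)
  rows 16-23 [p,q,r,s=0010]: 11111111  (ones: 8)
  rows 24-31 [p,q,r,s=0011]: 00001111  (ones: 4)
  rows 32-39 [p,q,r,s=0100]: 00000000  (ones: 0)
  rows 40-47 [p,q,r,s=0101]: 11111111  (ones: 8)
  rows 48-55 [p,q,r,s=0110]: 00000000  (ones: 0)
  rows 56-63 [p,q,r,s=0111]: 11110000  (ones: 4)
  rows 64-71 [p,q,r,s=1000]: 11111111  (ones: 8)
  rows 72-79 [p,q,r,s=1001]: 00001111  (ones: 4)
  rows 80-87 [p,q,r,s=1010]: 11111111  (ones: 8)
  rows 88-95 [p,q,r,s=1011]: 00001111  (ones: 4)
  rows 96-103 [p,q,r,s=1100]: 00000000  (ones: 0)
  rows 104-111 [p,q,r,s=1101]: 11110000  (ones: 4)
  rows 112-119 [p,q,r,s=1110]: 00000000  (ones: 0)
  rows 120-127 [p,q,r,s=1111]: 11110000  (ones: 4)
Disagreements = 8+0+8+4+0+8+0+4+8+4+8+4+0+4+0+4 = 64

64


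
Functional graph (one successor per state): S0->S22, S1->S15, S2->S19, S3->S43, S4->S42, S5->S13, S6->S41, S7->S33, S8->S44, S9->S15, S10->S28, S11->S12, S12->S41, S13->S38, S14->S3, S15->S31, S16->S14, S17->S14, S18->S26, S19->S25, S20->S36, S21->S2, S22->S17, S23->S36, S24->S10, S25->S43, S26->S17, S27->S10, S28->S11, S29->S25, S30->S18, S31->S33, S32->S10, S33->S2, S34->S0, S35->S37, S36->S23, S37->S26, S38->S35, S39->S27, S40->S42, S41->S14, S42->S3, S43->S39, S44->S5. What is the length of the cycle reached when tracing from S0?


Trace from S0 until a state repeats:
  S0 -> S22 -> S17 -> S14 -> S3 -> S43 -> S39 -> S27 -> S10 -> S28 -> S11 -> S12 -> S41 -> S14
S14 first seen at step 3, revisited at step 13.
Cycle length = 13 - 3 = 10

10


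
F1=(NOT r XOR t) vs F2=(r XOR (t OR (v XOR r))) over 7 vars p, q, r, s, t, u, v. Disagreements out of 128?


F1 = (NOT r XOR t)
F2 = (r XOR (t OR (v XOR r)))
Evaluate both on each of 128 rows (bits = p,q,r,s,t,u,v):
  row 0 [0000000]: F1=1 F2=0 (differ) -> 1
  row 1 [0000001]: F1=1 F2=1 -> 0
  row 2 [0000010]: F1=1 F2=0 (differ) -> 1
  row 3 [0000011]: F1=1 F2=1 -> 0
  row 4 [0000100]: F1=0 F2=1 (differ) -> 1
  (every remaining row is evaluated the same way; all 128 results are listed next)
Full result column, 8 rows per line (p,q,r,s fixed per line; t,u,v runs 000..111 left to right):
  rows 0-7 [p,q,r,s=0000]: 10101111  (ones: 6)
  rows 8-15 [p,q,r,s=0001]: 10101111  (ones: 6)
  rows 16-23 [p,q,r,s=0010]: 01011111  (ones: 6)
  rows 24-31 [p,q,r,s=0011]: 01011111  (ones: 6)
  rows 32-39 [p,q,r,s=0100]: 10101111  (ones: 6)
  rows 40-47 [p,q,r,s=0101]: 10101111  (ones: 6)
  rows 48-55 [p,q,r,s=0110]: 01011111  (ones: 6)
  rows 56-63 [p,q,r,s=0111]: 01011111  (ones: 6)
  rows 64-71 [p,q,r,s=1000]: 10101111  (ones: 6)
  rows 72-79 [p,q,r,s=1001]: 10101111  (ones: 6)
  rows 80-87 [p,q,r,s=1010]: 01011111  (ones: 6)
  rows 88-95 [p,q,r,s=1011]: 01011111  (ones: 6)
  rows 96-103 [p,q,r,s=1100]: 10101111  (ones: 6)
  rows 104-111 [p,q,r,s=1101]: 10101111  (ones: 6)
  rows 112-119 [p,q,r,s=1110]: 01011111  (ones: 6)
  rows 120-127 [p,q,r,s=1111]: 01011111  (ones: 6)
Disagreements = 6+6+6+6+6+6+6+6+6+6+6+6+6+6+6+6 = 96

96


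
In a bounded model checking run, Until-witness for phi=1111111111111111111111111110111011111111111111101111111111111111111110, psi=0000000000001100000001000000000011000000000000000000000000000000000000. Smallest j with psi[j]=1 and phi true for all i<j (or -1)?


(phi U psi) at 0: need smallest j with psi[j]=1 and phi[i]=1 for all i in [0,j).
Scan from step 0:
  step 0: phi=1, psi=0 -> continue
  step 1: phi=1, psi=0 -> continue
  step 2: phi=1, psi=0 -> continue
  step 3: phi=1, psi=0 -> continue
  step 12: psi=1 and phi held for [0,12) -> witness found
Witness step = 12

12


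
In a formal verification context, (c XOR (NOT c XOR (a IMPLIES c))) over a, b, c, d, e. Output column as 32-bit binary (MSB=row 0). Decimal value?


Formula: (c XOR (NOT c XOR (a IMPLIES c))) over a, b, c, d, e (32 rows)
Evaluate each row (bits = a,b,c,d,e, MSB first):
  row 0 [00000]: (0 XOR (NOT 0 XOR (0 IMPLIES 0))) -> 0
  row 1 [00001]: (0 XOR (NOT 0 XOR (0 IMPLIES 0))) -> 0
  row 2 [00010]: (0 XOR (NOT 0 XOR (0 IMPLIES 0))) -> 0
  row 3 [00011]: (0 XOR (NOT 0 XOR (0 IMPLIES 0))) -> 0
  row 4 [00100]: (1 XOR (NOT 1 XOR (0 IMPLIES 1))) -> 0
  row 5 [00101]: (1 XOR (NOT 1 XOR (0 IMPLIES 1))) -> 0
  row 6 [00110]: (1 XOR (NOT 1 XOR (0 IMPLIES 1))) -> 0
  row 7 [00111]: (1 XOR (NOT 1 XOR (0 IMPLIES 1))) -> 0
  row 8 [01000]: (0 XOR (NOT 0 XOR (0 IMPLIES 0))) -> 0
  row 9 [01001]: (0 XOR (NOT 0 XOR (0 IMPLIES 0))) -> 0
  row 10 [01010]: (0 XOR (NOT 0 XOR (0 IMPLIES 0))) -> 0
  row 11 [01011]: (0 XOR (NOT 0 XOR (0 IMPLIES 0))) -> 0
  row 12 [01100]: (1 XOR (NOT 1 XOR (0 IMPLIES 1))) -> 0
  row 13 [01101]: (1 XOR (NOT 1 XOR (0 IMPLIES 1))) -> 0
  row 14 [01110]: (1 XOR (NOT 1 XOR (0 IMPLIES 1))) -> 0
  row 15 [01111]: (1 XOR (NOT 1 XOR (0 IMPLIES 1))) -> 0
  row 16 [10000]: (0 XOR (NOT 0 XOR (1 IMPLIES 0))) -> 1
  row 17 [10001]: (0 XOR (NOT 0 XOR (1 IMPLIES 0))) -> 1
  row 18 [10010]: (0 XOR (NOT 0 XOR (1 IMPLIES 0))) -> 1
  row 19 [10011]: (0 XOR (NOT 0 XOR (1 IMPLIES 0))) -> 1
  row 20 [10100]: (1 XOR (NOT 1 XOR (1 IMPLIES 1))) -> 0
  row 21 [10101]: (1 XOR (NOT 1 XOR (1 IMPLIES 1))) -> 0
  row 22 [10110]: (1 XOR (NOT 1 XOR (1 IMPLIES 1))) -> 0
  row 23 [10111]: (1 XOR (NOT 1 XOR (1 IMPLIES 1))) -> 0
  row 24 [11000]: (0 XOR (NOT 0 XOR (1 IMPLIES 0))) -> 1
  row 25 [11001]: (0 XOR (NOT 0 XOR (1 IMPLIES 0))) -> 1
  row 26 [11010]: (0 XOR (NOT 0 XOR (1 IMPLIES 0))) -> 1
  row 27 [11011]: (0 XOR (NOT 0 XOR (1 IMPLIES 0))) -> 1
  row 28 [11100]: (1 XOR (NOT 1 XOR (1 IMPLIES 1))) -> 0
  row 29 [11101]: (1 XOR (NOT 1 XOR (1 IMPLIES 1))) -> 0
  row 30 [11110]: (1 XOR (NOT 1 XOR (1 IMPLIES 1))) -> 0
  row 31 [11111]: (1 XOR (NOT 1 XOR (1 IMPLIES 1))) -> 0
Full result column, 4 rows per line (a,b,c fixed per line; d,e runs 00..11 left to right):
  rows 0-3 [a,b,c=000]: 0000  = hex 0
  rows 4-7 [a,b,c=001]: 0000  = hex 0
  rows 8-11 [a,b,c=010]: 0000  = hex 0
  rows 12-15 [a,b,c=011]: 0000  = hex 0
  rows 16-19 [a,b,c=100]: 1111  = hex F
  rows 20-23 [a,b,c=101]: 0000  = hex 0
  rows 24-27 [a,b,c=110]: 1111  = hex F
  rows 28-31 [a,b,c=111]: 0000  = hex 0
Output column (row 0 .. row 31) = 00000000000000001111000011110000
Output column grouped in 4s = 0000 0000 0000 0000 1111 0000 1111 0000 = 0x0000F0F0
Convert to decimal digit by digit (value = value*16 + digit):
  0 -> 0
  0*16 + 0 = 0
  0*16 + 0 = 0
  0*16 + 0 = 0
  0*16 + 15 (F) = 15
  15*16 + 0 = 240
  240*16 + 15 (F) = 3855
  3855*16 + 0 = 61680
Decimal = 61680

61680


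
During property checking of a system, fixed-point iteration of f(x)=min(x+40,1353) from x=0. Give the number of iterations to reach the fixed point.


Step 1: x=0, cap=1353, increment=40
Step 2: x grows by 40 each step until capped at 1353; fixed point is x=1353
Step 3: iterations = ceil(1353/40) = 34

34


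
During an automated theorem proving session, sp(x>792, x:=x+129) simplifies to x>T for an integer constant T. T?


Formula: sp(P, x:=E) = exists old_x. (x = E[old_x/x]) AND P[old_x/x] (old_x is the value of x before the assignment; eliminate old_x by solving x = E[old_x/x] for old_x)
Step 1: Precondition P: x>792, i.e. old_x > 792
Step 2: Assignment gives x = old_x + 129, so old_x = x - 129
Step 3: Substitute into P: x - 129 > 792
Step 4: Simplify: x > 792+129 = 921

921


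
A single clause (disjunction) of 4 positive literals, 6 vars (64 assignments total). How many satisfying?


Step 1: Total=2^6=64
Step 2: Unsat when all 4 false: 2^2=4
Step 3: Sat=64-4=60

60


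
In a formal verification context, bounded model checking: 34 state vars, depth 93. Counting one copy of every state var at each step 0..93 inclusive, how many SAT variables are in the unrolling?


BMC unrolls to depth k, creating one copy of each state var for steps 0..k.
Step count = 93 + 1 = 94 (steps 0 through 93)
Vars per step = 34
Total = 34 * 94 = 3196

3196


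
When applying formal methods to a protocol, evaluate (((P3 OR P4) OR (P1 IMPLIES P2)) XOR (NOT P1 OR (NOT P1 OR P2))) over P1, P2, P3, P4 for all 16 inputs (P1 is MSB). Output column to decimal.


Formula: (((P3 OR P4) OR (P1 IMPLIES P2)) XOR (NOT P1 OR (NOT P1 OR P2))) over P1, P2, P3, P4 (16 rows)
Evaluate each row (bits = P1,P2,P3,P4, MSB first):
  row 0 [0000]: (((0 OR 0) OR (0 IMPLIES 0)) XOR (NOT 0 OR (NOT 0 OR 0))) -> 0
  row 1 [0001]: (((0 OR 1) OR (0 IMPLIES 0)) XOR (NOT 0 OR (NOT 0 OR 0))) -> 0
  row 2 [0010]: (((1 OR 0) OR (0 IMPLIES 0)) XOR (NOT 0 OR (NOT 0 OR 0))) -> 0
  row 3 [0011]: (((1 OR 1) OR (0 IMPLIES 0)) XOR (NOT 0 OR (NOT 0 OR 0))) -> 0
  row 4 [0100]: (((0 OR 0) OR (0 IMPLIES 1)) XOR (NOT 0 OR (NOT 0 OR 1))) -> 0
  row 5 [0101]: (((0 OR 1) OR (0 IMPLIES 1)) XOR (NOT 0 OR (NOT 0 OR 1))) -> 0
  row 6 [0110]: (((1 OR 0) OR (0 IMPLIES 1)) XOR (NOT 0 OR (NOT 0 OR 1))) -> 0
  row 7 [0111]: (((1 OR 1) OR (0 IMPLIES 1)) XOR (NOT 0 OR (NOT 0 OR 1))) -> 0
  row 8 [1000]: (((0 OR 0) OR (1 IMPLIES 0)) XOR (NOT 1 OR (NOT 1 OR 0))) -> 0
  row 9 [1001]: (((0 OR 1) OR (1 IMPLIES 0)) XOR (NOT 1 OR (NOT 1 OR 0))) -> 1
  row 10 [1010]: (((1 OR 0) OR (1 IMPLIES 0)) XOR (NOT 1 OR (NOT 1 OR 0))) -> 1
  row 11 [1011]: (((1 OR 1) OR (1 IMPLIES 0)) XOR (NOT 1 OR (NOT 1 OR 0))) -> 1
  row 12 [1100]: (((0 OR 0) OR (1 IMPLIES 1)) XOR (NOT 1 OR (NOT 1 OR 1))) -> 0
  row 13 [1101]: (((0 OR 1) OR (1 IMPLIES 1)) XOR (NOT 1 OR (NOT 1 OR 1))) -> 0
  row 14 [1110]: (((1 OR 0) OR (1 IMPLIES 1)) XOR (NOT 1 OR (NOT 1 OR 1))) -> 0
  row 15 [1111]: (((1 OR 1) OR (1 IMPLIES 1)) XOR (NOT 1 OR (NOT 1 OR 1))) -> 0
Full result column, 4 rows per line (P1,P2 fixed per line; P3,P4 runs 00..11 left to right):
  rows 0-3 [P1,P2=00]: 0000  = hex 0
  rows 4-7 [P1,P2=01]: 0000  = hex 0
  rows 8-11 [P1,P2=10]: 0111  = hex 7
  rows 12-15 [P1,P2=11]: 0000  = hex 0
Output column (row 0 .. row 15) = 0000000001110000
Output column grouped in 4s = 0000 0000 0111 0000 = 0x0070
Convert to decimal digit by digit (value = value*16 + digit):
  0 -> 0
  0*16 + 0 = 0
  0*16 + 7 = 7
  7*16 + 0 = 112
Decimal = 112

112


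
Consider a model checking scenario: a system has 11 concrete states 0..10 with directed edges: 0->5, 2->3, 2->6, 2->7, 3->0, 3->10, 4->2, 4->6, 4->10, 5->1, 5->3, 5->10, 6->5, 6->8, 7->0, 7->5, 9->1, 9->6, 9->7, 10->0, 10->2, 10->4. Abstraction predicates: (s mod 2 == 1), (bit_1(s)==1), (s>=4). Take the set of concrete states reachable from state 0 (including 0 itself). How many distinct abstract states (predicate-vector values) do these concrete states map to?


BFS from 0:
Concrete reachable: {0, 1, 2, 3, 4, 5, 6, 7, 8, 10}
Abstract via predicates (s mod 2 == 1), (bit_1(s)==1), (s>=4):
  (0,0,0) <- {0}
  (0,0,1) <- {4, 8}
  (0,1,0) <- {2}
  (0,1,1) <- {6, 10}
  (1,0,0) <- {1}
  (1,0,1) <- {5}
  (1,1,0) <- {3}
  (1,1,1) <- {7}
Distinct abstract states = 8

8


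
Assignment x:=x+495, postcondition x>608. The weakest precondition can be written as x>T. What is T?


Formula: wp(x:=E, P) = P[E/x] (substitute E for x in postcondition)
Step 1: Postcondition: x>608
Step 2: Substitute x+495 for x: x+495>608
Step 3: Solve for x: x > 608-495 = 113

113


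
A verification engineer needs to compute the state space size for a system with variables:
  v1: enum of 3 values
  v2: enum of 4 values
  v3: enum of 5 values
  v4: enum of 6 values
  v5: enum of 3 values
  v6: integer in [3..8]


State space = product of domain sizes of all variables.
Domain sizes:
  v1 (enum of 3 values): 3
  v2 (enum of 4 values): 4
  v3 (enum of 5 values): 5
  v4 (enum of 6 values): 6
  v5 (enum of 3 values): 3
  v6 (integer in [3..8]): 6
Product = 3 * 4 * 5 * 6 * 3 * 6 = 6480

6480


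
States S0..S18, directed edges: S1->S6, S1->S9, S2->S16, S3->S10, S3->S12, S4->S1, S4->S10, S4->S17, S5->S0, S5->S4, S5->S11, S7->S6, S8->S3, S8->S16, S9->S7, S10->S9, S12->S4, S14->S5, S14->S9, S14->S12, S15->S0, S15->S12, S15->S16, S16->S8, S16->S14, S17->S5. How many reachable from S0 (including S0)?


BFS from S0:
  layer 0: {S0}
Reachable set: {S0}
Count = 1

1


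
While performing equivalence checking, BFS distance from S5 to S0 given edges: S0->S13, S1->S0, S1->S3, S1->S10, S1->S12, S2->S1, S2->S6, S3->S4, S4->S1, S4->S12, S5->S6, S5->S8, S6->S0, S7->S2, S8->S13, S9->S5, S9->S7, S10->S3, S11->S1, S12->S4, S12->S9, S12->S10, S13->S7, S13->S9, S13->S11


BFS layer-by-layer from S5:
  dist 0: {S5}
  dist 1: {S6, S8}
  dist 2: {S0, S13}
  -> S0 reached at distance 2
Shortest path length = 2

2


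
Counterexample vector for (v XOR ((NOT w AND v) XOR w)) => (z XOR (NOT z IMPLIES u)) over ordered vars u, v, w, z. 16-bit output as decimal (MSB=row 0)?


F1 = (v XOR ((NOT w AND v) XOR w))
F2 = (z XOR (NOT z IMPLIES u))
Counterexample to F1=>F2 is where F1=1 and F2=0.
Evaluate each row (bits = u,v,w,z, MSB first):
  row 0 [0000]: F1=0 F2=0 -> F1&~F2 -> 0
  row 1 [0001]: F1=0 F2=0 -> F1&~F2 -> 0
  row 2 [0010]: F1=1 F2=0 -> F1&~F2 -> 1
  row 3 [0011]: F1=1 F2=0 -> F1&~F2 -> 1
  row 4 [0100]: F1=0 F2=0 -> F1&~F2 -> 0
  row 5 [0101]: F1=0 F2=0 -> F1&~F2 -> 0
  row 6 [0110]: F1=0 F2=0 -> F1&~F2 -> 0
  row 7 [0111]: F1=0 F2=0 -> F1&~F2 -> 0
  row 8 [1000]: F1=0 F2=1 -> F1&~F2 -> 0
  row 9 [1001]: F1=0 F2=0 -> F1&~F2 -> 0
  row 10 [1010]: F1=1 F2=1 -> F1&~F2 -> 0
  row 11 [1011]: F1=1 F2=0 -> F1&~F2 -> 1
  row 12 [1100]: F1=0 F2=1 -> F1&~F2 -> 0
  row 13 [1101]: F1=0 F2=0 -> F1&~F2 -> 0
  row 14 [1110]: F1=0 F2=1 -> F1&~F2 -> 0
  row 15 [1111]: F1=0 F2=0 -> F1&~F2 -> 0
Full result column, 4 rows per line (u,v fixed per line; w,z runs 00..11 left to right):
  rows 0-3 [u,v=00]: 0011  = hex 3
  rows 4-7 [u,v=01]: 0000  = hex 0
  rows 8-11 [u,v=10]: 0001  = hex 1
  rows 12-15 [u,v=11]: 0000  = hex 0
Counterexample vector (row 0 .. row 15) = 0011000000010000
Output column grouped in 4s = 0011 0000 0001 0000 = 0x3010
Convert to decimal digit by digit (value = value*16 + digit):
  3 -> 3
  3*16 + 0 = 48
  48*16 + 1 = 769
  769*16 + 0 = 12304
Decimal = 12304

12304


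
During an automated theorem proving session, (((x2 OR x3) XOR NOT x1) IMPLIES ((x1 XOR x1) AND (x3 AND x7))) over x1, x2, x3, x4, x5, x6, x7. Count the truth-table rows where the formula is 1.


Formula: (((x2 OR x3) XOR NOT x1) IMPLIES ((x1 XOR x1) AND (x3 AND x7))) over 7 vars (128 rows)
Evaluate each row (x1, x2, x3, x4, x5, x6, x7 as bits, MSB first):
  row 0 [0000000]: (((0 OR 0) XOR NOT 0) IMPLIES ((0 XOR 0) AND (0 AND 0))) -> 0
  row 1 [0000001]: (((0 OR 0) XOR NOT 0) IMPLIES ((0 XOR 0) AND (0 AND 1))) -> 0
  row 2 [0000010]: (((0 OR 0) XOR NOT 0) IMPLIES ((0 XOR 0) AND (0 AND 0))) -> 0
  row 3 [0000011]: (((0 OR 0) XOR NOT 0) IMPLIES ((0 XOR 0) AND (0 AND 1))) -> 0
  row 4 [0000100]: (((0 OR 0) XOR NOT 0) IMPLIES ((0 XOR 0) AND (0 AND 0))) -> 0
  (every remaining row is evaluated the same way; all 128 results are listed next)
Full result column, 8 rows per line (x1,x2,x3,x4 fixed per line; x5,x6,x7 runs 000..111 left to right):
  rows 0-7 [x1,x2,x3,x4=0000]: 00000000  (ones: 0)
  rows 8-15 [x1,x2,x3,x4=0001]: 00000000  (ones: 0)
  rows 16-23 [x1,x2,x3,x4=0010]: 11111111  (ones: 8)
  rows 24-31 [x1,x2,x3,x4=0011]: 11111111  (ones: 8)
  rows 32-39 [x1,x2,x3,x4=0100]: 11111111  (ones: 8)
  rows 40-47 [x1,x2,x3,x4=0101]: 11111111  (ones: 8)
  rows 48-55 [x1,x2,x3,x4=0110]: 11111111  (ones: 8)
  rows 56-63 [x1,x2,x3,x4=0111]: 11111111  (ones: 8)
  rows 64-71 [x1,x2,x3,x4=1000]: 11111111  (ones: 8)
  rows 72-79 [x1,x2,x3,x4=1001]: 11111111  (ones: 8)
  rows 80-87 [x1,x2,x3,x4=1010]: 00000000  (ones: 0)
  rows 88-95 [x1,x2,x3,x4=1011]: 00000000  (ones: 0)
  rows 96-103 [x1,x2,x3,x4=1100]: 00000000  (ones: 0)
  rows 104-111 [x1,x2,x3,x4=1101]: 00000000  (ones: 0)
  rows 112-119 [x1,x2,x3,x4=1110]: 00000000  (ones: 0)
  rows 120-127 [x1,x2,x3,x4=1111]: 00000000  (ones: 0)
Count of 1-rows = 0+0+8+8+8+8+8+8+8+8+0+0+0+0+0+0 = 64

64


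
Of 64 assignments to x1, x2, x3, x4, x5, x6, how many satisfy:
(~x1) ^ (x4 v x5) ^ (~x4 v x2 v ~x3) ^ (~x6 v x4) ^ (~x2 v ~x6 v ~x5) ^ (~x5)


CNF with 6 clauses over 6 vars (64 assignments).
An assignment satisfies CNF iff every clause has >=1 true literal.
Check each row (bits = x1,x2,x3,x4,x5,x6; clause T/F shown):
  row 0 [000000]: clauses=TFTTTT -> 0
  row 1 [000001]: clauses=TFTFTT -> 0
  row 2 [000010]: clauses=TTTTTF -> 0
  row 3 [000011]: clauses=TTTFTF -> 0
  row 4 [000100]: clauses=TTTTTT -> 1
  (every remaining row is evaluated the same way; all 64 results are listed next)
Full result column, 8 rows per line (x1,x2,x3 fixed per line; x4,x5,x6 runs 000..111 left to right):
  rows 0-7 [x1,x2,x3=000]: 00001100  (ones: 2)
  rows 8-15 [x1,x2,x3=001]: 00000000  (ones: 0)
  rows 16-23 [x1,x2,x3=010]: 00001100  (ones: 2)
  rows 24-31 [x1,x2,x3=011]: 00001100  (ones: 2)
  rows 32-39 [x1,x2,x3=100]: 00000000  (ones: 0)
  rows 40-47 [x1,x2,x3=101]: 00000000  (ones: 0)
  rows 48-55 [x1,x2,x3=110]: 00000000  (ones: 0)
  rows 56-63 [x1,x2,x3=111]: 00000000  (ones: 0)
Satisfying assignments = 2+0+2+2+0+0+0+0 = 6

6


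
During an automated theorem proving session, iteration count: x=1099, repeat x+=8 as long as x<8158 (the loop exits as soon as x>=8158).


Step 1: x goes from 1099 toward 8158 by 8; the body runs while x<8158, so iterations = ceil((bound-start)/step)
Step 2: Distance=7059
Step 3: ceil(7059/8)=883

883


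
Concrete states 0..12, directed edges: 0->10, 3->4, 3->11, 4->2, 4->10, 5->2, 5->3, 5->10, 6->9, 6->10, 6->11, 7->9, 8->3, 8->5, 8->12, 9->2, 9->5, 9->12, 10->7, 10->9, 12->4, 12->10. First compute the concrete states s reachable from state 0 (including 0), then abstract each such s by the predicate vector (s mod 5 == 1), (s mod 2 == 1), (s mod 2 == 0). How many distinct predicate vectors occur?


BFS from 0:
Concrete reachable: {0, 2, 3, 4, 5, 7, 9, 10, 11, 12}
Abstract via predicates (s mod 5 == 1), (s mod 2 == 1), (s mod 2 == 0):
  (0,0,1) <- {0, 2, 4, 10, 12}
  (0,1,0) <- {3, 5, 7, 9}
  (1,1,0) <- {11}
Distinct abstract states = 3

3


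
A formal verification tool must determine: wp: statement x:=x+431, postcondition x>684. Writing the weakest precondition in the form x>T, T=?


Formula: wp(x:=E, P) = P[E/x] (substitute E for x in postcondition)
Step 1: Postcondition: x>684
Step 2: Substitute x+431 for x: x+431>684
Step 3: Solve for x: x > 684-431 = 253

253


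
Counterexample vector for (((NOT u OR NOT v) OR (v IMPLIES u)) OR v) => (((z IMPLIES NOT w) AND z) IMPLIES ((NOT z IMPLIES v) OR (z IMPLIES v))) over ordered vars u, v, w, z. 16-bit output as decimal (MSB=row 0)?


F1 = (((NOT u OR NOT v) OR (v IMPLIES u)) OR v)
F2 = (((z IMPLIES NOT w) AND z) IMPLIES ((NOT z IMPLIES v) OR (z IMPLIES v)))
Counterexample to F1=>F2 is where F1=1 and F2=0.
Evaluate each row (bits = u,v,w,z, MSB first):
  row 0 [0000]: F1=1 F2=1 -> F1&~F2 -> 0
  row 1 [0001]: F1=1 F2=1 -> F1&~F2 -> 0
  row 2 [0010]: F1=1 F2=1 -> F1&~F2 -> 0
  row 3 [0011]: F1=1 F2=1 -> F1&~F2 -> 0
  row 4 [0100]: F1=1 F2=1 -> F1&~F2 -> 0
  row 5 [0101]: F1=1 F2=1 -> F1&~F2 -> 0
  row 6 [0110]: F1=1 F2=1 -> F1&~F2 -> 0
  row 7 [0111]: F1=1 F2=1 -> F1&~F2 -> 0
  row 8 [1000]: F1=1 F2=1 -> F1&~F2 -> 0
  row 9 [1001]: F1=1 F2=1 -> F1&~F2 -> 0
  row 10 [1010]: F1=1 F2=1 -> F1&~F2 -> 0
  row 11 [1011]: F1=1 F2=1 -> F1&~F2 -> 0
  row 12 [1100]: F1=1 F2=1 -> F1&~F2 -> 0
  row 13 [1101]: F1=1 F2=1 -> F1&~F2 -> 0
  row 14 [1110]: F1=1 F2=1 -> F1&~F2 -> 0
  row 15 [1111]: F1=1 F2=1 -> F1&~F2 -> 0
Full result column, 4 rows per line (u,v fixed per line; w,z runs 00..11 left to right):
  rows 0-3 [u,v=00]: 0000  = hex 0
  rows 4-7 [u,v=01]: 0000  = hex 0
  rows 8-11 [u,v=10]: 0000  = hex 0
  rows 12-15 [u,v=11]: 0000  = hex 0
Counterexample vector (row 0 .. row 15) = 0000000000000000
Output column grouped in 4s = 0000 0000 0000 0000 = 0x0000
Convert to decimal digit by digit (value = value*16 + digit):
  0 -> 0
  0*16 + 0 = 0
  0*16 + 0 = 0
  0*16 + 0 = 0
Decimal = 0

0


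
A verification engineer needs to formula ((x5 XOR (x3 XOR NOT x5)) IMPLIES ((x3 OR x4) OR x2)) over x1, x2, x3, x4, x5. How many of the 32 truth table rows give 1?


Formula: ((x5 XOR (x3 XOR NOT x5)) IMPLIES ((x3 OR x4) OR x2)) over 5 vars (32 rows)
Evaluate each row (x1, x2, x3, x4, x5 as bits, MSB first):
  row 0 [00000]: ((0 XOR (0 XOR NOT 0)) IMPLIES ((0 OR 0) OR 0)) -> 0
  row 1 [00001]: ((1 XOR (0 XOR NOT 1)) IMPLIES ((0 OR 0) OR 0)) -> 0
  row 2 [00010]: ((0 XOR (0 XOR NOT 0)) IMPLIES ((0 OR 1) OR 0)) -> 1
  row 3 [00011]: ((1 XOR (0 XOR NOT 1)) IMPLIES ((0 OR 1) OR 0)) -> 1
  row 4 [00100]: ((0 XOR (1 XOR NOT 0)) IMPLIES ((1 OR 0) OR 0)) -> 1
  row 5 [00101]: ((1 XOR (1 XOR NOT 1)) IMPLIES ((1 OR 0) OR 0)) -> 1
  row 6 [00110]: ((0 XOR (1 XOR NOT 0)) IMPLIES ((1 OR 1) OR 0)) -> 1
  row 7 [00111]: ((1 XOR (1 XOR NOT 1)) IMPLIES ((1 OR 1) OR 0)) -> 1
  row 8 [01000]: ((0 XOR (0 XOR NOT 0)) IMPLIES ((0 OR 0) OR 1)) -> 1
  row 9 [01001]: ((1 XOR (0 XOR NOT 1)) IMPLIES ((0 OR 0) OR 1)) -> 1
  row 10 [01010]: ((0 XOR (0 XOR NOT 0)) IMPLIES ((0 OR 1) OR 1)) -> 1
  row 11 [01011]: ((1 XOR (0 XOR NOT 1)) IMPLIES ((0 OR 1) OR 1)) -> 1
  row 12 [01100]: ((0 XOR (1 XOR NOT 0)) IMPLIES ((1 OR 0) OR 1)) -> 1
  row 13 [01101]: ((1 XOR (1 XOR NOT 1)) IMPLIES ((1 OR 0) OR 1)) -> 1
  row 14 [01110]: ((0 XOR (1 XOR NOT 0)) IMPLIES ((1 OR 1) OR 1)) -> 1
  row 15 [01111]: ((1 XOR (1 XOR NOT 1)) IMPLIES ((1 OR 1) OR 1)) -> 1
  row 16 [10000]: ((0 XOR (0 XOR NOT 0)) IMPLIES ((0 OR 0) OR 0)) -> 0
  row 17 [10001]: ((1 XOR (0 XOR NOT 1)) IMPLIES ((0 OR 0) OR 0)) -> 0
  row 18 [10010]: ((0 XOR (0 XOR NOT 0)) IMPLIES ((0 OR 1) OR 0)) -> 1
  row 19 [10011]: ((1 XOR (0 XOR NOT 1)) IMPLIES ((0 OR 1) OR 0)) -> 1
  row 20 [10100]: ((0 XOR (1 XOR NOT 0)) IMPLIES ((1 OR 0) OR 0)) -> 1
  row 21 [10101]: ((1 XOR (1 XOR NOT 1)) IMPLIES ((1 OR 0) OR 0)) -> 1
  row 22 [10110]: ((0 XOR (1 XOR NOT 0)) IMPLIES ((1 OR 1) OR 0)) -> 1
  row 23 [10111]: ((1 XOR (1 XOR NOT 1)) IMPLIES ((1 OR 1) OR 0)) -> 1
  row 24 [11000]: ((0 XOR (0 XOR NOT 0)) IMPLIES ((0 OR 0) OR 1)) -> 1
  row 25 [11001]: ((1 XOR (0 XOR NOT 1)) IMPLIES ((0 OR 0) OR 1)) -> 1
  row 26 [11010]: ((0 XOR (0 XOR NOT 0)) IMPLIES ((0 OR 1) OR 1)) -> 1
  row 27 [11011]: ((1 XOR (0 XOR NOT 1)) IMPLIES ((0 OR 1) OR 1)) -> 1
  row 28 [11100]: ((0 XOR (1 XOR NOT 0)) IMPLIES ((1 OR 0) OR 1)) -> 1
  row 29 [11101]: ((1 XOR (1 XOR NOT 1)) IMPLIES ((1 OR 0) OR 1)) -> 1
  row 30 [11110]: ((0 XOR (1 XOR NOT 0)) IMPLIES ((1 OR 1) OR 1)) -> 1
  row 31 [11111]: ((1 XOR (1 XOR NOT 1)) IMPLIES ((1 OR 1) OR 1)) -> 1
Full result column, 8 rows per line (x1,x2 fixed per line; x3,x4,x5 runs 000..111 left to right):
  rows 0-7 [x1,x2=00]: 00111111  (ones: 6)
  rows 8-15 [x1,x2=01]: 11111111  (ones: 8)
  rows 16-23 [x1,x2=10]: 00111111  (ones: 6)
  rows 24-31 [x1,x2=11]: 11111111  (ones: 8)
Count of 1-rows = 6+8+6+8 = 28

28


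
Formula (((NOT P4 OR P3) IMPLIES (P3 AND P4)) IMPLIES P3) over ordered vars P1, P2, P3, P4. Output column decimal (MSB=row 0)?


Formula: (((NOT P4 OR P3) IMPLIES (P3 AND P4)) IMPLIES P3) over P1, P2, P3, P4 (16 rows)
Evaluate each row (bits = P1,P2,P3,P4, MSB first):
  row 0 [0000]: (((NOT 0 OR 0) IMPLIES (0 AND 0)) IMPLIES 0) -> 1
  row 1 [0001]: (((NOT 1 OR 0) IMPLIES (0 AND 1)) IMPLIES 0) -> 0
  row 2 [0010]: (((NOT 0 OR 1) IMPLIES (1 AND 0)) IMPLIES 1) -> 1
  row 3 [0011]: (((NOT 1 OR 1) IMPLIES (1 AND 1)) IMPLIES 1) -> 1
  row 4 [0100]: (((NOT 0 OR 0) IMPLIES (0 AND 0)) IMPLIES 0) -> 1
  row 5 [0101]: (((NOT 1 OR 0) IMPLIES (0 AND 1)) IMPLIES 0) -> 0
  row 6 [0110]: (((NOT 0 OR 1) IMPLIES (1 AND 0)) IMPLIES 1) -> 1
  row 7 [0111]: (((NOT 1 OR 1) IMPLIES (1 AND 1)) IMPLIES 1) -> 1
  row 8 [1000]: (((NOT 0 OR 0) IMPLIES (0 AND 0)) IMPLIES 0) -> 1
  row 9 [1001]: (((NOT 1 OR 0) IMPLIES (0 AND 1)) IMPLIES 0) -> 0
  row 10 [1010]: (((NOT 0 OR 1) IMPLIES (1 AND 0)) IMPLIES 1) -> 1
  row 11 [1011]: (((NOT 1 OR 1) IMPLIES (1 AND 1)) IMPLIES 1) -> 1
  row 12 [1100]: (((NOT 0 OR 0) IMPLIES (0 AND 0)) IMPLIES 0) -> 1
  row 13 [1101]: (((NOT 1 OR 0) IMPLIES (0 AND 1)) IMPLIES 0) -> 0
  row 14 [1110]: (((NOT 0 OR 1) IMPLIES (1 AND 0)) IMPLIES 1) -> 1
  row 15 [1111]: (((NOT 1 OR 1) IMPLIES (1 AND 1)) IMPLIES 1) -> 1
Full result column, 4 rows per line (P1,P2 fixed per line; P3,P4 runs 00..11 left to right):
  rows 0-3 [P1,P2=00]: 1011  = hex B
  rows 4-7 [P1,P2=01]: 1011  = hex B
  rows 8-11 [P1,P2=10]: 1011  = hex B
  rows 12-15 [P1,P2=11]: 1011  = hex B
Output column (row 0 .. row 15) = 1011101110111011
Output column grouped in 4s = 1011 1011 1011 1011 = 0xBBBB
Convert to decimal digit by digit (value = value*16 + digit):
  B -> 11
  11*16 + 11 (B) = 187
  187*16 + 11 (B) = 3003
  3003*16 + 11 (B) = 48059
Decimal = 48059

48059


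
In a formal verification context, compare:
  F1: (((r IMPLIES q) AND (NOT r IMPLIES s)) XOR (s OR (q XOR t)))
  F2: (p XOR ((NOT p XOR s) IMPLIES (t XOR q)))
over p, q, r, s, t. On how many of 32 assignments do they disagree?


F1 = (((r IMPLIES q) AND (NOT r IMPLIES s)) XOR (s OR (q XOR t)))
F2 = (p XOR ((NOT p XOR s) IMPLIES (t XOR q)))
Evaluate both on each of 32 rows (bits = p,q,r,s,t):
  row 0 [00000]: F1=0 F2=0 -> 0
  row 1 [00001]: F1=1 F2=1 -> 0
  row 2 [00010]: F1=0 F2=1 (differ) -> 1
  row 3 [00011]: F1=0 F2=1 (differ) -> 1
  row 4 [00100]: F1=0 F2=0 -> 0
  row 5 [00101]: F1=1 F2=1 -> 0
  row 6 [00110]: F1=1 F2=1 -> 0
  row 7 [00111]: F1=1 F2=1 -> 0
  row 8 [01000]: F1=1 F2=1 -> 0
  row 9 [01001]: F1=0 F2=0 -> 0
  row 10 [01010]: F1=0 F2=1 (differ) -> 1
  row 11 [01011]: F1=0 F2=1 (differ) -> 1
  row 12 [01100]: F1=0 F2=1 (differ) -> 1
  row 13 [01101]: F1=1 F2=0 (differ) -> 1
  row 14 [01110]: F1=0 F2=1 (differ) -> 1
  row 15 [01111]: F1=0 F2=1 (differ) -> 1
  row 16 [10000]: F1=0 F2=0 -> 0
  row 17 [10001]: F1=1 F2=0 (differ) -> 1
  row 18 [10010]: F1=0 F2=1 (differ) -> 1
  row 19 [10011]: F1=0 F2=0 -> 0
  row 20 [10100]: F1=0 F2=0 -> 0
  row 21 [10101]: F1=1 F2=0 (differ) -> 1
  row 22 [10110]: F1=1 F2=1 -> 0
  row 23 [10111]: F1=1 F2=0 (differ) -> 1
  row 24 [11000]: F1=1 F2=0 (differ) -> 1
  row 25 [11001]: F1=0 F2=0 -> 0
  row 26 [11010]: F1=0 F2=0 -> 0
  row 27 [11011]: F1=0 F2=1 (differ) -> 1
  row 28 [11100]: F1=0 F2=0 -> 0
  row 29 [11101]: F1=1 F2=0 (differ) -> 1
  row 30 [11110]: F1=0 F2=0 -> 0
  row 31 [11111]: F1=0 F2=1 (differ) -> 1
Full result column, 8 rows per line (p,q fixed per line; r,s,t runs 000..111 left to right):
  rows 0-7 [p,q=00]: 00110000  (ones: 2)
  rows 8-15 [p,q=01]: 00111111  (ones: 6)
  rows 16-23 [p,q=10]: 01100101  (ones: 4)
  rows 24-31 [p,q=11]: 10010101  (ones: 4)
Disagreements = 2+6+4+4 = 16

16


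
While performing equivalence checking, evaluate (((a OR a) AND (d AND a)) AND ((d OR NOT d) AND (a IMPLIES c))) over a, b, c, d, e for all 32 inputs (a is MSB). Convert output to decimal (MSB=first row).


Formula: (((a OR a) AND (d AND a)) AND ((d OR NOT d) AND (a IMPLIES c))) over a, b, c, d, e (32 rows)
Evaluate each row (bits = a,b,c,d,e, MSB first):
  row 0 [00000]: (((0 OR 0) AND (0 AND 0)) AND ((0 OR NOT 0) AND (0 IMPLIES 0))) -> 0
  row 1 [00001]: (((0 OR 0) AND (0 AND 0)) AND ((0 OR NOT 0) AND (0 IMPLIES 0))) -> 0
  row 2 [00010]: (((0 OR 0) AND (1 AND 0)) AND ((1 OR NOT 1) AND (0 IMPLIES 0))) -> 0
  row 3 [00011]: (((0 OR 0) AND (1 AND 0)) AND ((1 OR NOT 1) AND (0 IMPLIES 0))) -> 0
  row 4 [00100]: (((0 OR 0) AND (0 AND 0)) AND ((0 OR NOT 0) AND (0 IMPLIES 1))) -> 0
  row 5 [00101]: (((0 OR 0) AND (0 AND 0)) AND ((0 OR NOT 0) AND (0 IMPLIES 1))) -> 0
  row 6 [00110]: (((0 OR 0) AND (1 AND 0)) AND ((1 OR NOT 1) AND (0 IMPLIES 1))) -> 0
  row 7 [00111]: (((0 OR 0) AND (1 AND 0)) AND ((1 OR NOT 1) AND (0 IMPLIES 1))) -> 0
  row 8 [01000]: (((0 OR 0) AND (0 AND 0)) AND ((0 OR NOT 0) AND (0 IMPLIES 0))) -> 0
  row 9 [01001]: (((0 OR 0) AND (0 AND 0)) AND ((0 OR NOT 0) AND (0 IMPLIES 0))) -> 0
  row 10 [01010]: (((0 OR 0) AND (1 AND 0)) AND ((1 OR NOT 1) AND (0 IMPLIES 0))) -> 0
  row 11 [01011]: (((0 OR 0) AND (1 AND 0)) AND ((1 OR NOT 1) AND (0 IMPLIES 0))) -> 0
  row 12 [01100]: (((0 OR 0) AND (0 AND 0)) AND ((0 OR NOT 0) AND (0 IMPLIES 1))) -> 0
  row 13 [01101]: (((0 OR 0) AND (0 AND 0)) AND ((0 OR NOT 0) AND (0 IMPLIES 1))) -> 0
  row 14 [01110]: (((0 OR 0) AND (1 AND 0)) AND ((1 OR NOT 1) AND (0 IMPLIES 1))) -> 0
  row 15 [01111]: (((0 OR 0) AND (1 AND 0)) AND ((1 OR NOT 1) AND (0 IMPLIES 1))) -> 0
  row 16 [10000]: (((1 OR 1) AND (0 AND 1)) AND ((0 OR NOT 0) AND (1 IMPLIES 0))) -> 0
  row 17 [10001]: (((1 OR 1) AND (0 AND 1)) AND ((0 OR NOT 0) AND (1 IMPLIES 0))) -> 0
  row 18 [10010]: (((1 OR 1) AND (1 AND 1)) AND ((1 OR NOT 1) AND (1 IMPLIES 0))) -> 0
  row 19 [10011]: (((1 OR 1) AND (1 AND 1)) AND ((1 OR NOT 1) AND (1 IMPLIES 0))) -> 0
  row 20 [10100]: (((1 OR 1) AND (0 AND 1)) AND ((0 OR NOT 0) AND (1 IMPLIES 1))) -> 0
  row 21 [10101]: (((1 OR 1) AND (0 AND 1)) AND ((0 OR NOT 0) AND (1 IMPLIES 1))) -> 0
  row 22 [10110]: (((1 OR 1) AND (1 AND 1)) AND ((1 OR NOT 1) AND (1 IMPLIES 1))) -> 1
  row 23 [10111]: (((1 OR 1) AND (1 AND 1)) AND ((1 OR NOT 1) AND (1 IMPLIES 1))) -> 1
  row 24 [11000]: (((1 OR 1) AND (0 AND 1)) AND ((0 OR NOT 0) AND (1 IMPLIES 0))) -> 0
  row 25 [11001]: (((1 OR 1) AND (0 AND 1)) AND ((0 OR NOT 0) AND (1 IMPLIES 0))) -> 0
  row 26 [11010]: (((1 OR 1) AND (1 AND 1)) AND ((1 OR NOT 1) AND (1 IMPLIES 0))) -> 0
  row 27 [11011]: (((1 OR 1) AND (1 AND 1)) AND ((1 OR NOT 1) AND (1 IMPLIES 0))) -> 0
  row 28 [11100]: (((1 OR 1) AND (0 AND 1)) AND ((0 OR NOT 0) AND (1 IMPLIES 1))) -> 0
  row 29 [11101]: (((1 OR 1) AND (0 AND 1)) AND ((0 OR NOT 0) AND (1 IMPLIES 1))) -> 0
  row 30 [11110]: (((1 OR 1) AND (1 AND 1)) AND ((1 OR NOT 1) AND (1 IMPLIES 1))) -> 1
  row 31 [11111]: (((1 OR 1) AND (1 AND 1)) AND ((1 OR NOT 1) AND (1 IMPLIES 1))) -> 1
Full result column, 4 rows per line (a,b,c fixed per line; d,e runs 00..11 left to right):
  rows 0-3 [a,b,c=000]: 0000  = hex 0
  rows 4-7 [a,b,c=001]: 0000  = hex 0
  rows 8-11 [a,b,c=010]: 0000  = hex 0
  rows 12-15 [a,b,c=011]: 0000  = hex 0
  rows 16-19 [a,b,c=100]: 0000  = hex 0
  rows 20-23 [a,b,c=101]: 0011  = hex 3
  rows 24-27 [a,b,c=110]: 0000  = hex 0
  rows 28-31 [a,b,c=111]: 0011  = hex 3
Output column (row 0 .. row 31) = 00000000000000000000001100000011
Output column grouped in 4s = 0000 0000 0000 0000 0000 0011 0000 0011 = 0x00000303
Convert to decimal digit by digit (value = value*16 + digit):
  0 -> 0
  0*16 + 0 = 0
  0*16 + 0 = 0
  0*16 + 0 = 0
  0*16 + 0 = 0
  0*16 + 3 = 3
  3*16 + 0 = 48
  48*16 + 3 = 771
Decimal = 771

771


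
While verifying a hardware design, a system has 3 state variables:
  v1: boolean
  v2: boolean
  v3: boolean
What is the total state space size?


State space = product of domain sizes of all variables.
Domain sizes:
  v1 (boolean): 2
  v2 (boolean): 2
  v3 (boolean): 2
Product = 2 * 2 * 2 = 8

8


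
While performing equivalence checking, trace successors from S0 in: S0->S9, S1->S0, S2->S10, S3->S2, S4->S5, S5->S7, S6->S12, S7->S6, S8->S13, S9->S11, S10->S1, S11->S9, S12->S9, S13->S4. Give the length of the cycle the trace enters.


Trace from S0 until a state repeats:
  S0 -> S9 -> S11 -> S9
S9 first seen at step 1, revisited at step 3.
Cycle length = 3 - 1 = 2

2


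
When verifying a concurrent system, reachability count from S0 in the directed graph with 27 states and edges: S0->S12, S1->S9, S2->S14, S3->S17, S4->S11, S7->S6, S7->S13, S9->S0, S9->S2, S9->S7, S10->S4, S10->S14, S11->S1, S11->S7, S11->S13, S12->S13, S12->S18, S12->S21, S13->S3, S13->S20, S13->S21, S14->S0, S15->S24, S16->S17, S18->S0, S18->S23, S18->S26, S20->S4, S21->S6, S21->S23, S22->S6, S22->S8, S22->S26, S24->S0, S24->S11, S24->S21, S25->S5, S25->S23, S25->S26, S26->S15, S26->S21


BFS from S0:
  layer 0: {S0}
  layer 1: {S12}
  layer 2: {S13, S18, S21}
  layer 3: {S3, S6, S20, S23, S26}
  layer 4: {S4, S15, S17}
  layer 5: {S11, S24}
  layer 6: {S1, S7}
  layer 7: {S9}
  layer 8: {S2}
  layer 9: {S14}
Reachable set: {S0, S1, S2, S3, S4, S6, S7, S9, S11, S12, S13, S14, S15, S17, S18, S20, S21, S23, S24, S26}
Count = 20

20


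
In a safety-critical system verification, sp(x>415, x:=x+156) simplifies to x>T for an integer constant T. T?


Formula: sp(P, x:=E) = exists old_x. (x = E[old_x/x]) AND P[old_x/x] (old_x is the value of x before the assignment; eliminate old_x by solving x = E[old_x/x] for old_x)
Step 1: Precondition P: x>415, i.e. old_x > 415
Step 2: Assignment gives x = old_x + 156, so old_x = x - 156
Step 3: Substitute into P: x - 156 > 415
Step 4: Simplify: x > 415+156 = 571

571


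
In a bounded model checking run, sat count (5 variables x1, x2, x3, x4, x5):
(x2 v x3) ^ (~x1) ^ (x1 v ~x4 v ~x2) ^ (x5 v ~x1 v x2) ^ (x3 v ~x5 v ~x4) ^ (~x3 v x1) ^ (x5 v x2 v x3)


CNF with 7 clauses over 5 vars (32 assignments).
An assignment satisfies CNF iff every clause has >=1 true literal.
Check each row (bits = x1,x2,x3,x4,x5; clause T/F shown):
  row 0 [00000]: clauses=FTTTTTF -> 0
  row 1 [00001]: clauses=FTTTTTT -> 0
  row 2 [00010]: clauses=FTTTTTF -> 0
  row 3 [00011]: clauses=FTTTFTT -> 0
  row 4 [00100]: clauses=TTTTTFT -> 0
  row 5 [00101]: clauses=TTTTTFT -> 0
  row 6 [00110]: clauses=TTTTTFT -> 0
  row 7 [00111]: clauses=TTTTTFT -> 0
  row 8 [01000]: clauses=TTTTTTT -> 1
  row 9 [01001]: clauses=TTTTTTT -> 1
  row 10 [01010]: clauses=TTFTTTT -> 0
  row 11 [01011]: clauses=TTFTFTT -> 0
  row 12 [01100]: clauses=TTTTTFT -> 0
  row 13 [01101]: clauses=TTTTTFT -> 0
  row 14 [01110]: clauses=TTFTTFT -> 0
  row 15 [01111]: clauses=TTFTTFT -> 0
  row 16 [10000]: clauses=FFTFTTF -> 0
  row 17 [10001]: clauses=FFTTTTT -> 0
  row 18 [10010]: clauses=FFTFTTF -> 0
  row 19 [10011]: clauses=FFTTFTT -> 0
  row 20 [10100]: clauses=TFTFTTT -> 0
  row 21 [10101]: clauses=TFTTTTT -> 0
  row 22 [10110]: clauses=TFTFTTT -> 0
  row 23 [10111]: clauses=TFTTTTT -> 0
  row 24 [11000]: clauses=TFTTTTT -> 0
  row 25 [11001]: clauses=TFTTTTT -> 0
  row 26 [11010]: clauses=TFTTTTT -> 0
  row 27 [11011]: clauses=TFTTFTT -> 0
  row 28 [11100]: clauses=TFTTTTT -> 0
  row 29 [11101]: clauses=TFTTTTT -> 0
  row 30 [11110]: clauses=TFTTTTT -> 0
  row 31 [11111]: clauses=TFTTTTT -> 0
Full result column, 8 rows per line (x1,x2 fixed per line; x3,x4,x5 runs 000..111 left to right):
  rows 0-7 [x1,x2=00]: 00000000  (ones: 0)
  rows 8-15 [x1,x2=01]: 11000000  (ones: 2)
  rows 16-23 [x1,x2=10]: 00000000  (ones: 0)
  rows 24-31 [x1,x2=11]: 00000000  (ones: 0)
Satisfying assignments = 0+2+0+0 = 2

2


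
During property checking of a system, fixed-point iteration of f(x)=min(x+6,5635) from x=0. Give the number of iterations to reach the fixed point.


Step 1: x=0, cap=5635, increment=6
Step 2: x grows by 6 each step until capped at 5635; fixed point is x=5635
Step 3: iterations = ceil(5635/6) = 940

940


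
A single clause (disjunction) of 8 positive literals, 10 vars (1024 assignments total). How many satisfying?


Step 1: Total=2^10=1024
Step 2: Unsat when all 8 false: 2^2=4
Step 3: Sat=1024-4=1020

1020


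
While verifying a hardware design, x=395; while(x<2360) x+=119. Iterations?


Step 1: x goes from 395 toward 2360 by 119; the body runs while x<2360, so iterations = ceil((bound-start)/step)
Step 2: Distance=1965
Step 3: ceil(1965/119)=17

17


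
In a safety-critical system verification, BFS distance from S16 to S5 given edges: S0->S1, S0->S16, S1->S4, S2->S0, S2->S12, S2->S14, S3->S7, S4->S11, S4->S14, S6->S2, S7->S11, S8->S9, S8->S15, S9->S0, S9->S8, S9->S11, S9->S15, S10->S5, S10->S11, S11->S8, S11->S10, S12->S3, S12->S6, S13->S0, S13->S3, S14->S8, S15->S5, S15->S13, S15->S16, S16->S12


BFS layer-by-layer from S16:
  dist 0: {S16}
  dist 1: {S12}
  dist 2: {S3, S6}
  dist 3: {S2, S7}
  dist 4: {S0, S11, S14}
  dist 5: {S1, S8, S10}
  dist 6: {S4, S5, S9, S15}
  -> S5 reached at distance 6
Shortest path length = 6

6


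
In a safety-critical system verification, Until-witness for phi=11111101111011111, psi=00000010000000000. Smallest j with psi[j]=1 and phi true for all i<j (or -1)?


(phi U psi) at 0: need smallest j with psi[j]=1 and phi[i]=1 for all i in [0,j).
Scan from step 0:
  step 0: phi=1, psi=0 -> continue
  step 1: phi=1, psi=0 -> continue
  step 2: phi=1, psi=0 -> continue
  step 3: phi=1, psi=0 -> continue
  step 6: psi=1 and phi held for [0,6) -> witness found
Witness step = 6

6


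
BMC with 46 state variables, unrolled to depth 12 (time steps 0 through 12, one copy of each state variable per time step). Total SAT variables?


BMC unrolls to depth k, creating one copy of each state var for steps 0..k.
Step count = 12 + 1 = 13 (steps 0 through 12)
Vars per step = 46
Total = 46 * 13 = 598

598


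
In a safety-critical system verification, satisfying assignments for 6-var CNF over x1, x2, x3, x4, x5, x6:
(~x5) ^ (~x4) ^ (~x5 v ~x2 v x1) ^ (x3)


CNF with 4 clauses over 6 vars (64 assignments).
An assignment satisfies CNF iff every clause has >=1 true literal.
Check each row (bits = x1,x2,x3,x4,x5,x6; clause T/F shown):
  row 0 [000000]: clauses=TTTF -> 0
  row 1 [000001]: clauses=TTTF -> 0
  row 2 [000010]: clauses=FTTF -> 0
  row 3 [000011]: clauses=FTTF -> 0
  row 4 [000100]: clauses=TFTF -> 0
  (every remaining row is evaluated the same way; all 64 results are listed next)
Full result column, 8 rows per line (x1,x2,x3 fixed per line; x4,x5,x6 runs 000..111 left to right):
  rows 0-7 [x1,x2,x3=000]: 00000000  (ones: 0)
  rows 8-15 [x1,x2,x3=001]: 11000000  (ones: 2)
  rows 16-23 [x1,x2,x3=010]: 00000000  (ones: 0)
  rows 24-31 [x1,x2,x3=011]: 11000000  (ones: 2)
  rows 32-39 [x1,x2,x3=100]: 00000000  (ones: 0)
  rows 40-47 [x1,x2,x3=101]: 11000000  (ones: 2)
  rows 48-55 [x1,x2,x3=110]: 00000000  (ones: 0)
  rows 56-63 [x1,x2,x3=111]: 11000000  (ones: 2)
Satisfying assignments = 0+2+0+2+0+2+0+2 = 8

8
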